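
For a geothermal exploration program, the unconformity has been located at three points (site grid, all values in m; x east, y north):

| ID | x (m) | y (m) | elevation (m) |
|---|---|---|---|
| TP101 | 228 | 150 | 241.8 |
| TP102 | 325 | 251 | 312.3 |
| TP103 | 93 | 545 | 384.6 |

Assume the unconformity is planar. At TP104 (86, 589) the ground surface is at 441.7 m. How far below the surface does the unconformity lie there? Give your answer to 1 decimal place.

39.1 m

Two edge vectors: TP101→TP102 = (97, 101, 70.5), TP101→TP103 = (-135, 395, 142.8).
Normal n = (TP101→TP102) × (TP101→TP103) = (-13424.7, -23369.1, 51950).
So ∂z/∂x = −n_x/n_z = 0.25842 and ∂z/∂y = −n_y/n_z = 0.44984.
Intercept c from TP101: 241.8 − 58.92 − 67.48 = 115.41.
At (86, 589): z_contact = 22.22 + 264.95 + 115.41 = 402.58 m.
Depth below ground = 441.7 − 402.58 = 39.1 m.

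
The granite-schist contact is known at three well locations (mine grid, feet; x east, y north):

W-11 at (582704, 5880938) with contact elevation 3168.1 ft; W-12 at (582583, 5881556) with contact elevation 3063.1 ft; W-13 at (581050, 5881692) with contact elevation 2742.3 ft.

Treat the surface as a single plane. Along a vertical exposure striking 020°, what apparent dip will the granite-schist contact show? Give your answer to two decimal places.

Let the plane be z = a·x + b·y + c.
W-12−W-11: −121a + 618b = −105;  W-13−W-11: −1654a + 754b = −425.8.
Solving gives a = 0.19762, b = −0.13121.
Unit vector along 020° is (sin 20°, cos 20°) = (0.3420, 0.9397).
Slope in that direction = a·(0.3420) + b·(0.9397) = −0.05571.
Apparent dip = arctan|0.05571| = 3.19° (true dip is 13.3°, so apparent ≤ true as expected).

3.19°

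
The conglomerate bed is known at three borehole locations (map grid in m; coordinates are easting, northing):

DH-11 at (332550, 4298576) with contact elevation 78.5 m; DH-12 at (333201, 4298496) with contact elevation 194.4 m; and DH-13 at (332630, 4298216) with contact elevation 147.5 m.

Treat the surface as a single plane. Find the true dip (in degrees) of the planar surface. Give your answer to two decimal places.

Let the plane be z = a·easting + b·northing + c.
DH-12−DH-11: 651a − 80b = 115.9;  DH-13−DH-11: 80a − 360b = 69.
Solving gives a = 0.15882, b = −0.15637.
Gradient magnitude |∇z| = √(a² + b²) = √(0.02522 + 0.02445) = 0.22288.
True dip = arctan(0.22288) = 12.56°, dipping toward NW (azimuth ≈ 315°).

12.56°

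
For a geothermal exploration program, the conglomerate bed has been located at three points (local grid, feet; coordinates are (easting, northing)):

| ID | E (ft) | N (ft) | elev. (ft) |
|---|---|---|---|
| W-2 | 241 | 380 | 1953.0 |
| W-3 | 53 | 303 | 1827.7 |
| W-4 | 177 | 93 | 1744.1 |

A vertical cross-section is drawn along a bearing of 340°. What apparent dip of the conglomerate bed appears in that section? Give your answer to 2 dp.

Let the plane be z = a·E + b·N + c.
W-3−W-2: −188a − 77b = −125.3;  W-4−W-2: −64a − 287b = −208.9.
Solving gives a = 0.40540, b = 0.63747.
Unit vector along 340° is (sin 340°, cos 340°) = (-0.3420, 0.9397).
Slope in that direction = a·(-0.3420) + b·(0.9397) = 0.46037.
Apparent dip = arctan|0.46037| = 24.72° (true dip is 37.1°, so apparent ≤ true as expected).

24.72°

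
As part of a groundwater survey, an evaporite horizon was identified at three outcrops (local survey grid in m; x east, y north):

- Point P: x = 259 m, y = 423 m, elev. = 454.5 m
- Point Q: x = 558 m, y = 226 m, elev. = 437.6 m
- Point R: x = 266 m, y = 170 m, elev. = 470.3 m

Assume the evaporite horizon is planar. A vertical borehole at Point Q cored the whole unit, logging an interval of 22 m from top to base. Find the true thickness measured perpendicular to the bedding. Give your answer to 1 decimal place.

21.8 m

Two edge vectors: Point P→Point Q = (299, -197, -16.9), Point P→Point R = (7, -253, 15.8).
Normal n = (Point P→Point Q) × (Point P→Point R) = (-7388.3, -4842.5, -74268).
So ∂z/∂x = −n_x/n_z = −0.09948 and ∂z/∂y = −n_y/n_z = −0.06520.
|∇z| = √(a²+b²) = 0.11895, so dip δ = arctan(0.11895) = 6.78°.
True thickness = vertical thickness × cos δ = 22 × cos 6.78° = 21.8 m.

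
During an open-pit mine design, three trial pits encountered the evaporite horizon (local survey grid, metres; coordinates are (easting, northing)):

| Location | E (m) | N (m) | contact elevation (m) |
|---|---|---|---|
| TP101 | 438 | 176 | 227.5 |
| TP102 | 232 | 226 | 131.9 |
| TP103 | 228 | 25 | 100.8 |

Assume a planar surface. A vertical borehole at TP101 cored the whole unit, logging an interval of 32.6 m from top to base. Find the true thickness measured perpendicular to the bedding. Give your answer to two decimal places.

Let the plane be z = a·E + b·N + c.
TP102−TP101: −206a + 50b = −95.6;  TP103−TP101: −210a − 151b = −126.7.
Solving gives a = 0.49922, b = 0.14479.
|∇z| = √(a²+b²) = 0.51979, so dip δ = arctan(0.51979) = 27.47°.
True thickness = vertical thickness × cos δ = 32.6 × cos 27.47° = 28.93 m.

28.93 m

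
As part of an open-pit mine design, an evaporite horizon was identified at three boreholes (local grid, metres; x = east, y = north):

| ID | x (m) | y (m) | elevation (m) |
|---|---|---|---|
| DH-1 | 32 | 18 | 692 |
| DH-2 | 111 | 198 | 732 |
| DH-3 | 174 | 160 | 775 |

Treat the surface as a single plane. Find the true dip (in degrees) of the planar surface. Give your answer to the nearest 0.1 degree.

33.0°

Two edge vectors: DH-1→DH-2 = (79, 180, 40), DH-1→DH-3 = (142, 142, 83).
Normal n = (DH-1→DH-2) × (DH-1→DH-3) = (9260, -877, -14342).
So ∂z/∂x = −n_x/n_z = 0.64566 and ∂z/∂y = −n_y/n_z = −0.06115.
Gradient magnitude |∇z| = √(a² + b²) = √(0.41687 + 0.00374) = 0.64855.
True dip = arctan(0.64855) = 33.0°, dipping toward W (azimuth ≈ 275°).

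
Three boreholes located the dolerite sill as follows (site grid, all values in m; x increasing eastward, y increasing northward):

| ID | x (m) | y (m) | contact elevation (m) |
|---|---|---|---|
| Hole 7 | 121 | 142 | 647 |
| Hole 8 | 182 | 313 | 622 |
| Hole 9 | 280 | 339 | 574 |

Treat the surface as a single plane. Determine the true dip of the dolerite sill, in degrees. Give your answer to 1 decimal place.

26.5°

Let the plane be z = a·x + b·y + c.
Hole 8−Hole 7: 61a + 171b = −25;  Hole 9−Hole 7: 159a + 197b = −73.
Solving gives a = −0.49815, b = 0.03151.
Gradient magnitude |∇z| = √(a² + b²) = √(0.24816 + 0.00099) = 0.49915.
True dip = arctan(0.49915) = 26.5°, dipping toward E (azimuth ≈ 094°).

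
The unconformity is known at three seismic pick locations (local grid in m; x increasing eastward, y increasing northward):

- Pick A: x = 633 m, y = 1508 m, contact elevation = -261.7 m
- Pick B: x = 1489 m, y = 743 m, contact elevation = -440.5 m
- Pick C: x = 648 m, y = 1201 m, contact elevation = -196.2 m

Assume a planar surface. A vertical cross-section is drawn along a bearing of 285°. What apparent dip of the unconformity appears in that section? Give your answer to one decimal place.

18.9°

Let the plane be z = a·x + b·y + c.
Pick B−Pick A: 856a − 765b = −178.8;  Pick C−Pick A: 15a − 307b = 65.5.
Solving gives a = −0.41780, b = −0.23377.
Unit vector along 285° is (sin 285°, cos 285°) = (-0.9659, 0.2588).
Slope in that direction = a·(-0.9659) + b·(0.2588) = 0.34306.
Apparent dip = arctan|0.34306| = 18.9° (true dip is 25.6°, so apparent ≤ true as expected).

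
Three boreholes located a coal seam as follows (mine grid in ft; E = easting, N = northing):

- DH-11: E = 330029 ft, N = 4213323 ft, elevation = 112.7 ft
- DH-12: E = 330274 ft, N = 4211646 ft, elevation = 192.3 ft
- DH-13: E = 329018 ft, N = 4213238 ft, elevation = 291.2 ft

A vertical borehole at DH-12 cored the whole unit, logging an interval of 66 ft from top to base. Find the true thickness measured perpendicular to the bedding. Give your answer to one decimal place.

Two edge vectors: DH-11→DH-12 = (245, -1677, 79.6), DH-11→DH-13 = (-1011, -85, 178.5).
Normal n = (DH-11→DH-12) × (DH-11→DH-13) = (-292578.5, -124208.1, -1716272).
So ∂z/∂E = −n_x/n_z = −0.17047 and ∂z/∂N = −n_y/n_z = −0.07237.
|∇z| = √(a²+b²) = 0.18520, so dip δ = arctan(0.18520) = 10.49°.
True thickness = vertical thickness × cos δ = 66 × cos 10.49° = 64.9 ft.

64.9 ft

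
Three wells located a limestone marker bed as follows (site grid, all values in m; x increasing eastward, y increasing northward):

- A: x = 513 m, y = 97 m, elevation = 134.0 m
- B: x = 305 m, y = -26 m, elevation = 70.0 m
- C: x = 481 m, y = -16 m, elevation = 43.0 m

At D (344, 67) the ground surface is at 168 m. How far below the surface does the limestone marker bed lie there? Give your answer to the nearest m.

Two edge vectors: A→B = (-208, -123, -64), A→C = (-32, -113, -91).
Normal n = (A→B) × (A→C) = (3961, -16880, 19568).
So ∂z/∂x = −n_x/n_z = −0.20242 and ∂z/∂y = −n_y/n_z = 0.86263.
Intercept c from A: 134 + 103.84 − 83.68 = 154.17.
At (344, 67): z_contact = −69.6 + 57.8 + 154.17 = 142.3 m.
Depth below ground = 168 − 142.3 = 26 m.

26 m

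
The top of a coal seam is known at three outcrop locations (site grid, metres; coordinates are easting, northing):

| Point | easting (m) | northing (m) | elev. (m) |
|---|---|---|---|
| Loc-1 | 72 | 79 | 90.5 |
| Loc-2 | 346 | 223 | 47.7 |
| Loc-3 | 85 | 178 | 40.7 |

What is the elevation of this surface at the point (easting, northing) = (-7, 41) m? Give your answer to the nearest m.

101 m

Let the plane be z = a·easting + b·northing + c.
Loc-2−Loc-1: 274a + 144b = −42.8;  Loc-3−Loc-1: 13a + 99b = −49.8.
Solving gives a = 0.11618, b = −0.51829.
Then c = 90.5 − a·72 − b·79 = 123.08.
At (-7, 41): z = −0.8 − 21.2 + 123.08 = 101.0 m.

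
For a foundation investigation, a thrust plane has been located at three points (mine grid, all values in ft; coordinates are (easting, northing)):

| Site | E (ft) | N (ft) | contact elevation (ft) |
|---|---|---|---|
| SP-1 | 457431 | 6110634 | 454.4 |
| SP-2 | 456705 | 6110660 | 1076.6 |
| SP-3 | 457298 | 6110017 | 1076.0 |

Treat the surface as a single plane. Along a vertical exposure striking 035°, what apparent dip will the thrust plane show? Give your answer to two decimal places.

Two edge vectors: SP-1→SP-2 = (-726, 26, 622.2), SP-1→SP-3 = (-133, -617, 621.6).
Normal n = (SP-1→SP-2) × (SP-1→SP-3) = (400059, 368529, 451400).
So ∂z/∂E = −n_x/n_z = −0.88626 and ∂z/∂N = −n_y/n_z = −0.81641.
Unit vector along 035° is (sin 35°, cos 35°) = (0.5736, 0.8192).
Slope in that direction = a·(0.5736) + b·(0.8192) = −1.17711.
Apparent dip = arctan|1.17711| = 49.65° (true dip is 50.3°, so apparent ≤ true as expected).

49.65°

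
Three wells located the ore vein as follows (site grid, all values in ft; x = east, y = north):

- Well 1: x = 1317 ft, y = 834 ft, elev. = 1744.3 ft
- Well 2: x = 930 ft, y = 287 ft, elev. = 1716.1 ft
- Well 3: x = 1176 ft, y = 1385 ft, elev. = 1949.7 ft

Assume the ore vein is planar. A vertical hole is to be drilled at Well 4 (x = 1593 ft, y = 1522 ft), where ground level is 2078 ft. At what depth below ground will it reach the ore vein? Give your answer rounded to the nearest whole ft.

228 ft

Let the plane be z = a·x + b·y + c.
Well 2−Well 1: −387a − 547b = −28.2;  Well 3−Well 1: −141a + 551b = 205.4.
Solving gives a = −0.33343, b = 0.28745.
Then c = 1744.3 − a·1317 − b·834 = 1943.69.
At (1593, 1522): z_contact = −531.2 + 437.5 + 1943.69 = 1850.0 ft.
Depth below ground = 2078 − 1850.0 = 228 ft.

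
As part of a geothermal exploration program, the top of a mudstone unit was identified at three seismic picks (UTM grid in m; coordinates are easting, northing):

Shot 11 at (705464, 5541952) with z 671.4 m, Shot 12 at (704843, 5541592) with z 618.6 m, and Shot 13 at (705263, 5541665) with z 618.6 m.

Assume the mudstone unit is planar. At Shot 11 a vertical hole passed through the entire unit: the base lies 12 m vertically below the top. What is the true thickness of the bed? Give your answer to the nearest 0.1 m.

Two edge vectors: Shot 11→Shot 12 = (-621, -360, -52.8), Shot 11→Shot 13 = (-201, -287, -52.8).
Normal n = (Shot 11→Shot 12) × (Shot 11→Shot 13) = (3854.4, -22176, 105867).
So ∂z/∂easting = −n_x/n_z = −0.03641 and ∂z/∂northing = −n_y/n_z = 0.20947.
|∇z| = √(a²+b²) = 0.21261, so dip δ = arctan(0.21261) = 12.00°.
True thickness = vertical thickness × cos δ = 12 × cos 12.00° = 11.7 m.

11.7 m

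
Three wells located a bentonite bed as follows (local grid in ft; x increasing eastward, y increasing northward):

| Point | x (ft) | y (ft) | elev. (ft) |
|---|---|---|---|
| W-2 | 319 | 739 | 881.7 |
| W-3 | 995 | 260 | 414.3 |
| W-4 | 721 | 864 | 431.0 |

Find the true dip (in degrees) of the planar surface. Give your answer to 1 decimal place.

47.1°

Let the plane be z = a·x + b·y + c.
W-3−W-2: 676a − 479b = −467.4;  W-4−W-2: 402a + 125b = −450.7.
Solving gives a = −0.99008, b = −0.42149.
Gradient magnitude |∇z| = √(a² + b²) = √(0.98026 + 0.17766) = 1.07607.
True dip = arctan(1.07607) = 47.1°, dipping toward ENE (azimuth ≈ 067°).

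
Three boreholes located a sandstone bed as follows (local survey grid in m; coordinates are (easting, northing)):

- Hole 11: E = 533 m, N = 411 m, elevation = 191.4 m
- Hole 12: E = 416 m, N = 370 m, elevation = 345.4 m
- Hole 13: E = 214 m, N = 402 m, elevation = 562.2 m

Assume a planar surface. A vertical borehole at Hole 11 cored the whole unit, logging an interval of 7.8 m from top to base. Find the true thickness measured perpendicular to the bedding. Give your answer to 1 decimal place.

4.9 m

Let the plane be z = a·E + b·N + c.
Hole 12−Hole 11: −117a − 41b = 154;  Hole 13−Hole 11: −319a − 9b = 370.8.
Solving gives a = −1.14891, b = −0.47750.
|∇z| = √(a²+b²) = 1.24419, so dip δ = arctan(1.24419) = 51.21°.
True thickness = vertical thickness × cos δ = 7.8 × cos 51.21° = 4.9 m.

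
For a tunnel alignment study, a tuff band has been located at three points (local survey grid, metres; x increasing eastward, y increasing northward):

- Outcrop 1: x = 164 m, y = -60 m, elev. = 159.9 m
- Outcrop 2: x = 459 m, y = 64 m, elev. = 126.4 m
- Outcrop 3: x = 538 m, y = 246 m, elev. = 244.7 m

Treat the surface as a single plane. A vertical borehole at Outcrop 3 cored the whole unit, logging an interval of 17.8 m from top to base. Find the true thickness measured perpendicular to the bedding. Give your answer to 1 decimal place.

12.7 m

Let the plane be z = a·x + b·y + c.
Outcrop 2−Outcrop 1: 295a + 124b = −33.5;  Outcrop 3−Outcrop 1: 374a + 306b = 84.8.
Solving gives a = −0.47310, b = 0.85536.
|∇z| = √(a²+b²) = 0.97747, so dip δ = arctan(0.97747) = 44.35°.
True thickness = vertical thickness × cos δ = 17.8 × cos 44.35° = 12.7 m.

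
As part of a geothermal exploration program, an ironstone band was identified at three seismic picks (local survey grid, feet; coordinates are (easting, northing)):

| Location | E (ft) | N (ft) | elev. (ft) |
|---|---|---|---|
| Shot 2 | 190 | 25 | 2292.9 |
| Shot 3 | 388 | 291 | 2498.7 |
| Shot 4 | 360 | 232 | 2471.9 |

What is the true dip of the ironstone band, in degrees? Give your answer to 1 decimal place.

Let the plane be z = a·E + b·N + c.
Shot 3−Shot 2: 198a + 266b = 205.8;  Shot 4−Shot 2: 170a + 207b = 179.
Solving gives a = 1.18408, b = −0.10770.
Gradient magnitude |∇z| = √(a² + b²) = √(1.40205 + 0.01160) = 1.18897.
True dip = arctan(1.18897) = 49.9°, dipping toward W (azimuth ≈ 275°).

49.9°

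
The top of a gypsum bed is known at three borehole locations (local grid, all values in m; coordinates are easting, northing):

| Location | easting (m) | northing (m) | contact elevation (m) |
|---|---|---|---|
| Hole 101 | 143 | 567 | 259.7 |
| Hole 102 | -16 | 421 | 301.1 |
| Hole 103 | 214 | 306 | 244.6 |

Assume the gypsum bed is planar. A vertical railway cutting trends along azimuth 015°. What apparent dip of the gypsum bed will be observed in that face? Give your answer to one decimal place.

4.3°

Two edge vectors: Hole 101→Hole 102 = (-159, -146, 41.4), Hole 101→Hole 103 = (71, -261, -15.1).
Normal n = (Hole 101→Hole 102) × (Hole 101→Hole 103) = (13010, 538.5, 51865).
So ∂z/∂easting = −n_x/n_z = −0.25084 and ∂z/∂northing = −n_y/n_z = −0.01038.
Unit vector along 015° is (sin 15°, cos 15°) = (0.2588, 0.9659).
Slope in that direction = a·(0.2588) + b·(0.9659) = −0.07495.
Apparent dip = arctan|0.07495| = 4.3° (true dip is 14.1°, so apparent ≤ true as expected).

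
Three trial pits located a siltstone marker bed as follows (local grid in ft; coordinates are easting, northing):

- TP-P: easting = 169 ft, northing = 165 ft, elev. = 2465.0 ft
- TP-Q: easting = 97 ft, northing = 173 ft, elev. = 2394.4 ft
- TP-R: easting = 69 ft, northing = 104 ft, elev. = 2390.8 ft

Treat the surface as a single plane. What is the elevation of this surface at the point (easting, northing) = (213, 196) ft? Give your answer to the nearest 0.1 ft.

2496.3 ft

Let the plane be z = a·easting + b·northing + c.
TP-Q−TP-P: −72a + 8b = −70.6;  TP-R−TP-P: −100a − 61b = −74.2.
Solving gives a = 0.94380, b = −0.33082.
Then c = 2465 − a·169 − b·165 = 2360.08.
At (213, 196): z = 201.0 − 64.8 + 2360.08 = 2496.3 ft.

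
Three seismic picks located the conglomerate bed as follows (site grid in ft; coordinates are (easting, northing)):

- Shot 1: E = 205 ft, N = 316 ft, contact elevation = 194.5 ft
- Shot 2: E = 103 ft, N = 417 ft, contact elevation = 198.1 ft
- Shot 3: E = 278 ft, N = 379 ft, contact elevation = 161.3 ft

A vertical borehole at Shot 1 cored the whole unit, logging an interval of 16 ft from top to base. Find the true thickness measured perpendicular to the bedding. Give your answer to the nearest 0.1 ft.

15.1 ft

Let the plane be z = a·E + b·N + c.
Shot 2−Shot 1: −102a + 101b = 3.6;  Shot 3−Shot 1: 73a + 63b = −33.2.
Solving gives a = −0.25944, b = −0.22636.
|∇z| = √(a²+b²) = 0.34431, so dip δ = arctan(0.34431) = 19.00°.
True thickness = vertical thickness × cos δ = 16 × cos 19.00° = 15.1 ft.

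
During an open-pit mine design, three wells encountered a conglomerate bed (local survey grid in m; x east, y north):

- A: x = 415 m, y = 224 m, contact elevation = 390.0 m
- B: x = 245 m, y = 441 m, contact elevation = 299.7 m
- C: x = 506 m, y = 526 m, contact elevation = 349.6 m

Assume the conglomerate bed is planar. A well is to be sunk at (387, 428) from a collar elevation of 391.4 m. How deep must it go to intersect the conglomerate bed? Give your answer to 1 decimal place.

Let the plane be z = a·x + b·y + c.
B−A: −170a + 217b = −90.3;  C−A: 91a + 302b = −40.4.
Solving gives a = 0.26030, b = −0.21221.
Then c = 390 − a·415 − b·224 = 329.51.
At (387, 428): z_contact = 100.74 − 90.83 + 329.51 = 339.42 m.
Depth below ground = 391.4 − 339.42 = 52.0 m.

52.0 m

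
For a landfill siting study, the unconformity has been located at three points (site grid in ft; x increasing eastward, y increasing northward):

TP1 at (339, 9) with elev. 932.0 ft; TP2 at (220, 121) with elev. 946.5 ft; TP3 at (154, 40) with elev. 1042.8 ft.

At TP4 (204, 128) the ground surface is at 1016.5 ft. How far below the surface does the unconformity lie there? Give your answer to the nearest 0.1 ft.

63.1 ft

Two edge vectors: TP1→TP2 = (-119, 112, 14.5), TP1→TP3 = (-185, 31, 110.8).
Normal n = (TP1→TP2) × (TP1→TP3) = (11960.1, 10502.7, 17031).
So ∂z/∂x = −n_x/n_z = −0.70225 and ∂z/∂y = −n_y/n_z = −0.61668.
Intercept c from TP1: 932 + 238.06 + 5.55 = 1175.61.
At (204, 128): z_contact = −143.26 − 78.94 + 1175.61 = 953.42 ft.
Depth below ground = 1016.5 − 953.42 = 63.1 ft.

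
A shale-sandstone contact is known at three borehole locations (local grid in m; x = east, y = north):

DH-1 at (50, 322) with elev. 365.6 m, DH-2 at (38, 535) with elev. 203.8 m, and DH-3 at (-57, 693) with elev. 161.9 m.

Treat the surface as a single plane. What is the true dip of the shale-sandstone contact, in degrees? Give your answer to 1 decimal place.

Let the plane be z = a·x + b·y + c.
DH-2−DH-1: −12a + 213b = −161.8;  DH-3−DH-1: −107a + 371b = −203.7.
Solving gives a = −0.90734, b = −0.81074.
Gradient magnitude |∇z| = √(a² + b²) = √(0.82327 + 0.65730) = 1.21679.
True dip = arctan(1.21679) = 50.6°, dipping toward NE (azimuth ≈ 048°).

50.6°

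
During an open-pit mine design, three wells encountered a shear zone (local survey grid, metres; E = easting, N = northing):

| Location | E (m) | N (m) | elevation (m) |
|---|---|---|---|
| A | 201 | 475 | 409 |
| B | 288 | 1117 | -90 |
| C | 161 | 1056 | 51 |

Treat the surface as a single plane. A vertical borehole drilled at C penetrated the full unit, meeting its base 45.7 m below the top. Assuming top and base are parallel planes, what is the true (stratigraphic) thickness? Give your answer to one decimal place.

Let the plane be z = a·E + b·N + c.
B−A: 87a + 642b = −499;  C−A: −40a + 581b = −358.
Solving gives a = −0.78821, b = −0.67044.
|∇z| = √(a²+b²) = 1.03478, so dip δ = arctan(1.03478) = 45.98°.
True thickness = vertical thickness × cos δ = 45.7 × cos 45.98° = 31.8 m.

31.8 m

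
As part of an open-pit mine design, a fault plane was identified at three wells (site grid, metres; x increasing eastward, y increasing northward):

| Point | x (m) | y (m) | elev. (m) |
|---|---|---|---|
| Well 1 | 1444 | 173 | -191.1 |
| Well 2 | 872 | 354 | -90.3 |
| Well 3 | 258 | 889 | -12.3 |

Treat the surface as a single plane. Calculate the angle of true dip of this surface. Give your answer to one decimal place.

Let the plane be z = a·x + b·y + c.
Well 2−Well 1: −572a + 181b = 100.8;  Well 3−Well 1: −1186a + 716b = 178.8.
Solving gives a = −0.20427, b = −0.08864.
Gradient magnitude |∇z| = √(a² + b²) = √(0.04173 + 0.00786) = 0.22268.
True dip = arctan(0.22268) = 12.6°, dipping toward ENE (azimuth ≈ 067°).

12.6°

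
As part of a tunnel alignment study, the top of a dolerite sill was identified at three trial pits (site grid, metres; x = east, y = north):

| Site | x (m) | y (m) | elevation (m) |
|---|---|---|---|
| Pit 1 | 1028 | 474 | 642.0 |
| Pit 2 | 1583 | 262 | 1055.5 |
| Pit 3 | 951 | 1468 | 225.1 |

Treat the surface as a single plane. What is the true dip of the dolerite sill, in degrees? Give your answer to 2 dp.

Let the plane be z = a·x + b·y + c.
Pit 2−Pit 1: 555a − 212b = 413.5;  Pit 3−Pit 1: −77a + 994b = −416.9.
Solving gives a = 0.60267, b = −0.37273.
Gradient magnitude |∇z| = √(a² + b²) = √(0.36321 + 0.13893) = 0.70862.
True dip = arctan(0.70862) = 35.32°, dipping toward WNW (azimuth ≈ 302°).

35.32°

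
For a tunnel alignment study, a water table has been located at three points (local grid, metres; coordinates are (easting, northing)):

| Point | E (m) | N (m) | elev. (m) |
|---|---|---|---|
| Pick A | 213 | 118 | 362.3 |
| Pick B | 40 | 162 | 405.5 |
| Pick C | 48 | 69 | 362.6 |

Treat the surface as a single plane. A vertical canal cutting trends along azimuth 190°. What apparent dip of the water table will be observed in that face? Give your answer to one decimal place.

22.7°

Two edge vectors: Pick A→Pick B = (-173, 44, 43.2), Pick A→Pick C = (-165, -49, 0.3).
Normal n = (Pick A→Pick B) × (Pick A→Pick C) = (2130, -7076.1, 15737).
So ∂z/∂E = −n_x/n_z = −0.13535 and ∂z/∂N = −n_y/n_z = 0.44965.
Unit vector along 190° is (sin 190°, cos 190°) = (-0.1736, -0.9848).
Slope in that direction = a·(-0.1736) + b·(-0.9848) = −0.41931.
Apparent dip = arctan|0.41931| = 22.7° (true dip is 25.2°, so apparent ≤ true as expected).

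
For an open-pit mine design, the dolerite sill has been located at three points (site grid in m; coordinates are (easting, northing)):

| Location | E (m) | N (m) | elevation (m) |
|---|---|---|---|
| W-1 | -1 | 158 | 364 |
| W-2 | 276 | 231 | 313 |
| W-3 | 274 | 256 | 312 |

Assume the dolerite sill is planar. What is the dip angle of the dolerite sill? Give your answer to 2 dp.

10.11°

Two edge vectors: W-1→W-2 = (277, 73, -51), W-1→W-3 = (275, 98, -52).
Normal n = (W-1→W-2) × (W-1→W-3) = (1202, 379, 7071).
So ∂z/∂E = −n_x/n_z = −0.16999 and ∂z/∂N = −n_y/n_z = −0.05360.
Gradient magnitude |∇z| = √(a² + b²) = √(0.02890 + 0.00287) = 0.17824.
True dip = arctan(0.17824) = 10.11°, dipping toward ENE (azimuth ≈ 072°).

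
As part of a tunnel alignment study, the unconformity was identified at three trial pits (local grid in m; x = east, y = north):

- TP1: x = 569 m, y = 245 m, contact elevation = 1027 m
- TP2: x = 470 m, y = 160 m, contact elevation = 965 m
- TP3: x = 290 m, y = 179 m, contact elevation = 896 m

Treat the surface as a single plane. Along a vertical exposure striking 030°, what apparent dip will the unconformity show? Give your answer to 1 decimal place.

22.9°

Let the plane be z = a·x + b·y + c.
TP2−TP1: −99a − 85b = −62;  TP3−TP1: −279a − 66b = −131.
Solving gives a = 0.40993, b = 0.25196.
Unit vector along 030° is (sin 30°, cos 30°) = (0.5000, 0.8660).
Slope in that direction = a·(0.5000) + b·(0.8660) = 0.42317.
Apparent dip = arctan|0.42317| = 22.9° (true dip is 25.7°, so apparent ≤ true as expected).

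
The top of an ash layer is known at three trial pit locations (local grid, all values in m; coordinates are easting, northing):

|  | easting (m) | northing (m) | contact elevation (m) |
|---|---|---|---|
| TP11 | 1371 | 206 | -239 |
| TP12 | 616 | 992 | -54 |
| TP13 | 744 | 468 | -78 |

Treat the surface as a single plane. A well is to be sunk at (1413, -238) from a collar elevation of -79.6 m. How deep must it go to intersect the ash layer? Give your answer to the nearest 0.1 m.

162.1 m

Let the plane be z = a·easting + b·northing + c.
TP12−TP11: −755a + 786b = 185;  TP13−TP11: −627a + 262b = 161.
Solving gives a = −0.264654, b = −0.018847.
Then c = -239 − a·1371 − b·206 = 127.72.
At (1413, -238): z_contact = −373.96 + 4.49 + 127.72 = -241.75 m.
Depth below ground = -79.6 − (-241.75) = 162.1 m.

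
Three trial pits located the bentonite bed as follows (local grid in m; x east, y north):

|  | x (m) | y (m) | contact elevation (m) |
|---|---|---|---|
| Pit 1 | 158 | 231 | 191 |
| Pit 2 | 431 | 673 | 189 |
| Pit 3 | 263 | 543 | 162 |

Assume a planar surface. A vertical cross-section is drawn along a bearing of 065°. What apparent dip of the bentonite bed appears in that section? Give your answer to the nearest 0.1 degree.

Let the plane be z = a·x + b·y + c.
Pit 2−Pit 1: 273a + 442b = −2;  Pit 3−Pit 1: 105a + 312b = −29.
Solving gives a = 0.31455, b = −0.19881.
Unit vector along 065° is (sin 65°, cos 65°) = (0.9063, 0.4226).
Slope in that direction = a·(0.9063) + b·(0.4226) = 0.20106.
Apparent dip = arctan|0.20106| = 11.4° (true dip is 20.4°, so apparent ≤ true as expected).

11.4°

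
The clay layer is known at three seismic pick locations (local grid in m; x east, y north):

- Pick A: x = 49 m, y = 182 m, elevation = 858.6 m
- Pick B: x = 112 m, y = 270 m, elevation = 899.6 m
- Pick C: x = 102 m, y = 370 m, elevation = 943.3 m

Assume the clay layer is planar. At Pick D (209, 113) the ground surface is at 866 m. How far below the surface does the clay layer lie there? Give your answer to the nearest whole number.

32 m

Two edge vectors: Pick A→Pick B = (63, 88, 41), Pick A→Pick C = (53, 188, 84.7).
Normal n = (Pick A→Pick B) × (Pick A→Pick C) = (-254.4, -3163.1, 7180).
So ∂z/∂x = −n_x/n_z = 0.03543 and ∂z/∂y = −n_y/n_z = 0.44054.
Intercept c from Pick A: 858.6 − 1.74 − 80.18 = 776.68.
At (209, 113): z_contact = 7.4 + 49.8 + 776.68 = 833.9 m.
Depth below ground = 866 − 833.9 = 32 m.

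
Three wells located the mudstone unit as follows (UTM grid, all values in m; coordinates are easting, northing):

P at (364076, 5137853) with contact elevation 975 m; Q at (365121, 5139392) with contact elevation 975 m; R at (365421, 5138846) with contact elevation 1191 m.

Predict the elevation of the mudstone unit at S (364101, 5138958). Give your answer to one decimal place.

Let the plane be z = a·easting + b·northing + c.
Q−P: 1045a + 1539b = 0;  R−P: 1345a + 993b = 216.
Solving gives a = 0.322032027, b = −0.218663722.
Then c = 975 − a·364076 − b·5137853 = 1007192.93.
At (364101, 5138958): z = 117252.2 − 1123703.7 + 1007192.93 = 741.4 m.

741.4 m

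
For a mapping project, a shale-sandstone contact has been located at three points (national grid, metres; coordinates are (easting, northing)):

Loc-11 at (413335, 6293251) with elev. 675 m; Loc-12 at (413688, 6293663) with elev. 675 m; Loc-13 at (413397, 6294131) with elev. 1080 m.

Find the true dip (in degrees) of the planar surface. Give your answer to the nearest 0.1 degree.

Let the plane be z = a·E + b·N + c.
Loc-12−Loc-11: 353a + 412b = 0;  Loc-13−Loc-11: 62a + 880b = 405.
Solving gives a = −0.58528, b = 0.50146.
Gradient magnitude |∇z| = √(a² + b²) = √(0.34255 + 0.25146) = 0.77072.
True dip = arctan(0.77072) = 37.6°, dipping toward SE (azimuth ≈ 131°).

37.6°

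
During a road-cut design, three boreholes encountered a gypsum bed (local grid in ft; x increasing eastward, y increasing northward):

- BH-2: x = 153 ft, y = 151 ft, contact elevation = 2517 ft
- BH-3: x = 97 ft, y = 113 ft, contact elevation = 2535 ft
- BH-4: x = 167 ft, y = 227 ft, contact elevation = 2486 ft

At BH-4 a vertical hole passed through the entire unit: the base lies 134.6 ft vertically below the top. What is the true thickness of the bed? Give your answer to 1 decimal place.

124.9 ft

Two edge vectors: BH-2→BH-3 = (-56, -38, 18), BH-2→BH-4 = (14, 76, -31).
Normal n = (BH-2→BH-3) × (BH-2→BH-4) = (-190, -1484, -3724).
So ∂z/∂x = −n_x/n_z = −0.05102 and ∂z/∂y = −n_y/n_z = −0.39850.
|∇z| = √(a²+b²) = 0.40175, so dip δ = arctan(0.40175) = 21.89°.
True thickness = vertical thickness × cos δ = 134.6 × cos 21.89° = 124.9 ft.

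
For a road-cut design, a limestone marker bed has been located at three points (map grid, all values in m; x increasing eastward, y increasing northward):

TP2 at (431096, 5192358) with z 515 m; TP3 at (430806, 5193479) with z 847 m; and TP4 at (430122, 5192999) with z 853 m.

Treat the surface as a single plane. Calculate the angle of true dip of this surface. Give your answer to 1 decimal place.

17.2°

Let the plane be z = a·x + b·y + c.
TP3−TP2: −290a + 1121b = 332;  TP4−TP2: −974a + 641b = 338.
Solving gives a = −0.18333, b = 0.24874.
Gradient magnitude |∇z| = √(a² + b²) = √(0.03361 + 0.06187) = 0.30900.
True dip = arctan(0.30900) = 17.2°, dipping toward SE (azimuth ≈ 144°).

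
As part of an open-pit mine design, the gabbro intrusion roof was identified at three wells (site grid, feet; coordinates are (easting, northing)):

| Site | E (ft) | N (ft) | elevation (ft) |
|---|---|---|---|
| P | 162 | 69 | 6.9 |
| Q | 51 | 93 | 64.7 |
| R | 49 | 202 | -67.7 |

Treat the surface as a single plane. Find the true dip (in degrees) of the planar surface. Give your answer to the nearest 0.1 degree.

Let the plane be z = a·E + b·N + c.
Q−P: −111a + 24b = 57.8;  R−P: −113a + 133b = −74.6.
Solving gives a = −0.78647, b = −1.22911.
Gradient magnitude |∇z| = √(a² + b²) = √(0.61854 + 1.51071) = 1.45920.
True dip = arctan(1.45920) = 55.6°, dipping toward NNE (azimuth ≈ 033°).

55.6°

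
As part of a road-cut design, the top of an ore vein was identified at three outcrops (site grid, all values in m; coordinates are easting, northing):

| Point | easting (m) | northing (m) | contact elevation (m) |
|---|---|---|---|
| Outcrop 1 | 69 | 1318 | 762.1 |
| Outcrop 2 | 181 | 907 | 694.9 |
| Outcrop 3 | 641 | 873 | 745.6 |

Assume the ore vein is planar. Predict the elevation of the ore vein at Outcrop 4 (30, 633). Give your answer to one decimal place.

621.9 m

Let the plane be z = a·easting + b·northing + c.
Outcrop 2−Outcrop 1: 112a − 411b = −67.2;  Outcrop 3−Outcrop 1: 572a − 445b = −16.5.
Solving gives a = 0.124816, b = 0.197517.
Then c = 762.1 − a·69 − b·1318 = 493.16.
At (30, 633): z = 3.7 + 125.0 + 493.16 = 621.9 m.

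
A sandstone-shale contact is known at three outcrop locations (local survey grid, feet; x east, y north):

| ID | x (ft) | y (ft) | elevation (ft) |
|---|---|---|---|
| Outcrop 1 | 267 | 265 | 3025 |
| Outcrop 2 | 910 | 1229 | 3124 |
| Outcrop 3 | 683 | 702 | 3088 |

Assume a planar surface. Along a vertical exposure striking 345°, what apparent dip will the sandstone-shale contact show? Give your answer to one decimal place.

1.8°

Two edge vectors: Outcrop 1→Outcrop 2 = (643, 964, 99), Outcrop 1→Outcrop 3 = (416, 437, 63).
Normal n = (Outcrop 1→Outcrop 2) × (Outcrop 1→Outcrop 3) = (17469, 675, -120033).
So ∂z/∂x = −n_x/n_z = 0.14553 and ∂z/∂y = −n_y/n_z = 0.00562.
Unit vector along 345° is (sin 345°, cos 345°) = (-0.2588, 0.9659).
Slope in that direction = a·(-0.2588) + b·(0.9659) = −0.03224.
Apparent dip = arctan|0.03224| = 1.8° (true dip is 8.3°, so apparent ≤ true as expected).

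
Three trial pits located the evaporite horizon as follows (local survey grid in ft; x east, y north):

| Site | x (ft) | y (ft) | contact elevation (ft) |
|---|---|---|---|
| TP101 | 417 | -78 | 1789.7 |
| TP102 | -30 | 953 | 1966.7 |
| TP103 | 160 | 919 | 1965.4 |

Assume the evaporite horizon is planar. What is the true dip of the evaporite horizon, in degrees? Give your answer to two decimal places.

10.47°

Two edge vectors: TP101→TP102 = (-447, 1031, 177), TP101→TP103 = (-257, 997, 175.7).
Normal n = (TP101→TP102) × (TP101→TP103) = (4677.7, 33048.9, -180692).
So ∂z/∂x = −n_x/n_z = 0.02589 and ∂z/∂y = −n_y/n_z = 0.18290.
Gradient magnitude |∇z| = √(a² + b²) = √(0.00067 + 0.03345) = 0.18472.
True dip = arctan(0.18472) = 10.47°, dipping toward S (azimuth ≈ 188°).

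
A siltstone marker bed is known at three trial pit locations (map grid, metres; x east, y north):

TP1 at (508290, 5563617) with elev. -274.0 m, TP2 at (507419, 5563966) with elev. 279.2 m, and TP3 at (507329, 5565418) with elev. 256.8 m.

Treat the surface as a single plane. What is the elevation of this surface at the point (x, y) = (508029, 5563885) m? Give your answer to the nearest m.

Two edge vectors: TP1→TP2 = (-871, 349, 553.2), TP1→TP3 = (-961, 1801, 530.8).
Normal n = (TP1→TP2) × (TP1→TP3) = (-811064, -69298.4, -1233282).
So ∂z/∂x = −n_x/n_z = −0.65764683 and ∂z/∂y = −n_y/n_z = −0.05619023.
Intercept c from TP1: -274 + 334275.31 + 312620.92 = 646622.23.
At (508029, 5563885): z = −334103.7 − 312636.0 + 646622.23 = -117.4 m.

-117 m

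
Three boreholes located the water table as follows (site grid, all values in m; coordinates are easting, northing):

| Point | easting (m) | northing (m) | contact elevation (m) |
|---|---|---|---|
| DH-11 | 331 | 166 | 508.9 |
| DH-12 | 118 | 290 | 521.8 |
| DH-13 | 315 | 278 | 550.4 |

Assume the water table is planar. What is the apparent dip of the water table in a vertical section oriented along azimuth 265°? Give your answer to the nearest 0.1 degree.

Let the plane be z = a·easting + b·northing + c.
DH-12−DH-11: −213a + 124b = 12.9;  DH-13−DH-11: −16a + 112b = 41.5.
Solving gives a = 0.16922, b = 0.39471.
Unit vector along 265° is (sin 265°, cos 265°) = (-0.9962, -0.0872).
Slope in that direction = a·(-0.9962) + b·(-0.0872) = −0.20298.
Apparent dip = arctan|0.20298| = 11.5° (true dip is 23.2°, so apparent ≤ true as expected).

11.5°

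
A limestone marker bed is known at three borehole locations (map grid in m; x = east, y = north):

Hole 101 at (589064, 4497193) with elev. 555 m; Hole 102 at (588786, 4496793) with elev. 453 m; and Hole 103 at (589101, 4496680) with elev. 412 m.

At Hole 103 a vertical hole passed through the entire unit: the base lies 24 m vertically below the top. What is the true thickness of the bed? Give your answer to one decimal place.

23.1 m

Two edge vectors: Hole 101→Hole 102 = (-278, -400, -102), Hole 101→Hole 103 = (37, -513, -143).
Normal n = (Hole 101→Hole 102) × (Hole 101→Hole 103) = (4874, -43528, 157414).
So ∂z/∂x = −n_x/n_z = −0.03096 and ∂z/∂y = −n_y/n_z = 0.27652.
|∇z| = √(a²+b²) = 0.27825, so dip δ = arctan(0.27825) = 15.55°.
True thickness = vertical thickness × cos δ = 24 × cos 15.55° = 23.1 m.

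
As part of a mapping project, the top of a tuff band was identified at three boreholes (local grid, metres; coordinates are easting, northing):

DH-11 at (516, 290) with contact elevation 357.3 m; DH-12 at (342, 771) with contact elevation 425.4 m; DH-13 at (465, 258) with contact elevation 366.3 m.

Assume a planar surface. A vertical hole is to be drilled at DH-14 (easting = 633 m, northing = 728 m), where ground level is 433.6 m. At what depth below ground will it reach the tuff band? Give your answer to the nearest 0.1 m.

73.8 m

Two edge vectors: DH-11→DH-12 = (-174, 481, 68.1), DH-11→DH-13 = (-51, -32, 9).
Normal n = (DH-11→DH-12) × (DH-11→DH-13) = (6508.2, -1907.1, 30099).
So ∂z/∂easting = −n_x/n_z = −0.21623 and ∂z/∂northing = −n_y/n_z = 0.06336.
Intercept c from DH-11: 357.3 + 111.57 − 18.37 = 450.50.
At (633, 728): z_contact = −136.87 + 46.13 + 450.50 = 359.75 m.
Depth below ground = 433.6 − 359.75 = 73.8 m.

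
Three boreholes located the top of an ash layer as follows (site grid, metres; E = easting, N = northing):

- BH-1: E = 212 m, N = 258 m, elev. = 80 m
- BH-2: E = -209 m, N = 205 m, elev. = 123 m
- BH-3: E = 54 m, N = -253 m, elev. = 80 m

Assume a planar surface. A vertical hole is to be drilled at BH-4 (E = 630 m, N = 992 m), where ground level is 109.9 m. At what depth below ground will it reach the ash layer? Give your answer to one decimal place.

Two edge vectors: BH-1→BH-2 = (-421, -53, 43), BH-1→BH-3 = (-158, -511, 0).
Normal n = (BH-1→BH-2) × (BH-1→BH-3) = (21973, -6794, 206757).
So ∂z/∂E = −n_x/n_z = −0.10627 and ∂z/∂N = −n_y/n_z = 0.03286.
Intercept c from BH-1: 80 + 22.53 − 8.48 = 94.05.
At (630, 992): z_contact = −66.95 + 32.60 + 94.05 = 59.70 m.
Depth below ground = 109.9 − 59.70 = 50.2 m.

50.2 m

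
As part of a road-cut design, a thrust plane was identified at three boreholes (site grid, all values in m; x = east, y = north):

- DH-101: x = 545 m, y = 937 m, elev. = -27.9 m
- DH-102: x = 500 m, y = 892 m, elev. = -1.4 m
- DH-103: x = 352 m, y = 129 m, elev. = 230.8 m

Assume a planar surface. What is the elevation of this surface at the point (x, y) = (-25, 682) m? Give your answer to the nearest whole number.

Let the plane be z = a·x + b·y + c.
DH-102−DH-101: −45a − 45b = 26.5;  DH-103−DH-101: −193a − 808b = 258.7.
Solving gives a = −0.35304, b = −0.23584.
Then c = -27.9 − a·545 − b·937 = 385.50.
At (-25, 682): z = 8.8 − 160.8 + 385.50 = 233.5 m.

233 m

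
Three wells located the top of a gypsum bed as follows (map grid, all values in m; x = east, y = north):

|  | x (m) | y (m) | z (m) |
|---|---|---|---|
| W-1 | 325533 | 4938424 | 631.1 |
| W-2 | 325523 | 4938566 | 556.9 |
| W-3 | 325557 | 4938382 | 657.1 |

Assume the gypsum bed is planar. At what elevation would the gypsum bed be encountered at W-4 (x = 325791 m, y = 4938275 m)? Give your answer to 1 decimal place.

756.6 m

Two edge vectors: W-1→W-2 = (-10, 142, -74.2), W-1→W-3 = (24, -42, 26).
Normal n = (W-1→W-2) × (W-1→W-3) = (575.6, -1520.8, -2988).
So ∂z/∂x = −n_x/n_z = 0.192637216 and ∂z/∂y = −n_y/n_z = −0.508969210.
Intercept c from W-1: 631.1 − 62709.77 + 2513505.76 = 2451427.09.
At (325791, 4938275): z = 62759.5 − 2513429.9 + 2451427.09 = 756.6 m.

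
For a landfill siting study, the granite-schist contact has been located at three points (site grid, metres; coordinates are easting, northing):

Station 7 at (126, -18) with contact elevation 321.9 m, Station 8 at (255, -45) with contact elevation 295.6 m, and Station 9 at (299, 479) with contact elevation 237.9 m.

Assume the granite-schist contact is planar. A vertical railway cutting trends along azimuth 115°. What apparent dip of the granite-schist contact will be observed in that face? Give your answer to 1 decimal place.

Two edge vectors: Station 7→Station 8 = (129, -27, -26.3), Station 7→Station 9 = (173, 497, -84).
Normal n = (Station 7→Station 8) × (Station 7→Station 9) = (15339.1, 6286.1, 68784).
So ∂z/∂easting = −n_x/n_z = −0.22300 and ∂z/∂northing = −n_y/n_z = −0.09139.
Unit vector along 115° is (sin 115°, cos 115°) = (0.9063, -0.4226).
Slope in that direction = a·(0.9063) + b·(-0.4226) = −0.16349.
Apparent dip = arctan|0.16349| = 9.3° (true dip is 13.6°, so apparent ≤ true as expected).

9.3°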